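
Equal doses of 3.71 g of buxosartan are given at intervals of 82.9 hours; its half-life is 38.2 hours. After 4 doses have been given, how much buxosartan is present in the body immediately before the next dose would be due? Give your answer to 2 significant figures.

The 4 doses were given 331.6, 248.7, 165.8, 82.9 hours ago.
Total = 3.71·(1/2)^(331.6/38.2) + 3.71·(1/2)^(248.7/38.2) + 3.71·(1/2)^(165.8/38.2) + 3.71·(1/2)^(82.9/38.2)
      = 0.0090416 + 0.040694 + 0.18315 + 0.82431 ≈ 1.0572 g.

1.1 g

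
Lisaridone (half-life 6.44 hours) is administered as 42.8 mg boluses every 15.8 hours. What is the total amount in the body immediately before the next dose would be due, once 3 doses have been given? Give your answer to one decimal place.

The 3 doses were given 47.4, 31.6, 15.8 hours ago.
Total = 42.8·(1/2)^(47.4/6.44) + 42.8·(1/2)^(31.6/6.44) + 42.8·(1/2)^(15.8/6.44)
      = 0.26049 + 1.4267 + 7.8143 ≈ 9.5015 mg.

9.5 mg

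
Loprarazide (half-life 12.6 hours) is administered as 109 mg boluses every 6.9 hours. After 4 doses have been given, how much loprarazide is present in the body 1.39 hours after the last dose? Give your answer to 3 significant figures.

The 4 doses were given 22.09, 15.19, 8.29, 1.39 hours ago.
Total = 109·(1/2)^(22.09/12.6) + 109·(1/2)^(15.19/12.6) + 109·(1/2)^(8.29/12.6) + 109·(1/2)^(1.39/12.6)
      = 32.335 + 47.263 + 69.082 + 100.98 ≈ 249.66 mg.

250 mg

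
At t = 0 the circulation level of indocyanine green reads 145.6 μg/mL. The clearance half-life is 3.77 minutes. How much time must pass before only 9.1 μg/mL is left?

15.08 minutes

9.1/145.6 = 1/16, so 4 half-lives have elapsed.
t = 4 × 3.77 = 15.08 minutes.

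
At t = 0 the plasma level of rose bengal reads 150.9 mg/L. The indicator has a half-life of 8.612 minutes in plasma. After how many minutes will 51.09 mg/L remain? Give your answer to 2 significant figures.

13 minutes

Fraction remaining = 51.09/150.9 ≈ 0.33857.
n = log₂(150.9/51.09) = ln(2.9536)/ln 2 ≈ 1.5625 half-lives.
t = n × t½ = 1.5625 × 8.612 ≈ 13.456 minutes.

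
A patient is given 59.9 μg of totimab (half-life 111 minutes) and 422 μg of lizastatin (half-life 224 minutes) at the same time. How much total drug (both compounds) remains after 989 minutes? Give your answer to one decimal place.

19.9 μg

totimab: 59.9 × (1/2)^(989/111) = 59.9 × (1/2)^8.9099 ≈ 0.12453 μg.
lizastatin: 422 × (1/2)^(989/224) = 422 × (1/2)^4.4152 ≈ 19.779 μg.
Total = 0.12453 + 19.779 ≈ 19.904 μg.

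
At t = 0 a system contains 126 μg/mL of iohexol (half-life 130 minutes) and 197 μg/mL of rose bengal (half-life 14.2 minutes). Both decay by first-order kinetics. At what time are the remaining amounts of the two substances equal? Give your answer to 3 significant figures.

10.3 minutes

Set 126·(1/2)^(t/130) = 197·(1/2)^(t/14.2).
Taking log₂: log₂(126/197) = t·(1/130 − 1/14.2).
log₂(0.63959) = -0.64477; 1/130 − 1/14.2 = -0.06273.
t = -0.64477 / -0.06273 ≈ 10.278 minutes.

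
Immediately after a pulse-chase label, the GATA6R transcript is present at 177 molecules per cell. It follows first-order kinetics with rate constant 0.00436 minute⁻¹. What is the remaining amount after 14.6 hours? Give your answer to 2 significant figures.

t½ = ln 2 / k = 0.69315 / 0.00436 ≈ 158.98 minutes.
Convert the elapsed time: 14.6 hours = 876 minutes.
Number of half-lives: n = 876/158.98 ≈ 5.5102.
Remaining = 177 × (1/2)^5.5102 = 177 × 0.021942 ≈ 3.8837 molecules per cell.

3.9 molecules per cell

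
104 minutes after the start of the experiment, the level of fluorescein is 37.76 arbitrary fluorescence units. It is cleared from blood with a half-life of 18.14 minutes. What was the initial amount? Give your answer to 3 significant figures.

2010 arbitrary fluorescence units

Number of half-lives elapsed: n = 104/18.14 ≈ 5.7332.
A₀ = A × 2^n = 37.76 × 2^5.7332 = 37.76 × 53.194 ≈ 2008.6 arbitrary fluorescence units.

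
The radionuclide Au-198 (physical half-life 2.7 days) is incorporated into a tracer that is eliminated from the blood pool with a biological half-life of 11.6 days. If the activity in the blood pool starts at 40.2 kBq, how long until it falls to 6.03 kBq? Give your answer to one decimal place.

6.0 days

1/t_eff = 1/t_phys + 1/t_biol = 1/2.7 + 1/11.6 = 0.45658 per day.
t_eff = 2.7 × 11.6 / (2.7 + 11.6) ≈ 2.1902 days.
n = log₂(40.2/6.03) ≈ 2.737; t = 2.737 × 2.1902 ≈ 5.9945 days.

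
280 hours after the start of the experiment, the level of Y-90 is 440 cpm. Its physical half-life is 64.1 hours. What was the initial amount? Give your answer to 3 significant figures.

Number of half-lives elapsed: n = 280/64.1 ≈ 4.3682.
A₀ = A × 2^n = 440 × 2^4.3682 = 440 × 20.652 ≈ 9086.7 cpm.

9090 cpm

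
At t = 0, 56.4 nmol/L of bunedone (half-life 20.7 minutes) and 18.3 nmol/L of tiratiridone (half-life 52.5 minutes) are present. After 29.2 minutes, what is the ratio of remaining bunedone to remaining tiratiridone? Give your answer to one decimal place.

bunedone: 56.4 × (1/2)^(29.2/20.7) = 56.4 × (1/2)^1.4106 ≈ 21.215 nmol/L.
tiratiridone: 18.3 × (1/2)^(29.2/52.5) = 18.3 × (1/2)^0.55619 ≈ 12.446 nmol/L.
Ratio ≈ 21.215 / 12.446 ≈ 1.7046.

1.7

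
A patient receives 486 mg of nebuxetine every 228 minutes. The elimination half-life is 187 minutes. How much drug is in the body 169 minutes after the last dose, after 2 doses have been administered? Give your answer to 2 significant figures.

370 mg

The 2 doses were given 397, 169 minutes ago.
Total = 486·(1/2)^(397/187) + 486·(1/2)^(169/187)
      = 111.57 + 259.77 ≈ 371.34 mg.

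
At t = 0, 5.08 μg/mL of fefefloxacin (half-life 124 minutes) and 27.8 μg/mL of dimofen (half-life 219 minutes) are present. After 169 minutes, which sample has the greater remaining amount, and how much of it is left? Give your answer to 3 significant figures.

fefefloxacin: 5.08 × (1/2)^1.3629 ≈ 1.9751 μg/mL.
dimofen: 27.8 × (1/2)^0.77169 ≈ 16.283 μg/mL.
Dimofen has more remaining, at ≈ 16.283 μg/mL.

dimofen, 16.3 μg/mL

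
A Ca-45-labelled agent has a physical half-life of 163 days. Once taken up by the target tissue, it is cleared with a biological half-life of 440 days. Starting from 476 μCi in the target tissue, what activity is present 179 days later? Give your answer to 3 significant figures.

1/t_eff = 1/t_phys + 1/t_biol = 1/163 + 1/440 = 0.0084077 per day.
t_eff = 163 × 440 / (163 + 440) ≈ 118.94 days.
Remaining = 476 × (1/2)^(179/118.94) = 476 × (1/2)^1.505 ≈ 167.71 μCi.

168 μCi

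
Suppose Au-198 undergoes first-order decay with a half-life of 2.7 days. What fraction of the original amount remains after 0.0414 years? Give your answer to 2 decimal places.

0.0414 years = 15.111 days.
n = 15.111/2.7 ≈ 5.5967 half-lives.
Fraction remaining = (1/2)^5.5967 ≈ 0.020665.

0.02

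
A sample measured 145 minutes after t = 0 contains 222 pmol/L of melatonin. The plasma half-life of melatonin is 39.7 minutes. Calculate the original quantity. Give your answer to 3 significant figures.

2790 pmol/L

Number of half-lives elapsed: n = 145/39.7 ≈ 3.6524.
A₀ = A × 2^n = 222 × 2^3.6524 = 222 × 12.574 ≈ 2791.5 pmol/L.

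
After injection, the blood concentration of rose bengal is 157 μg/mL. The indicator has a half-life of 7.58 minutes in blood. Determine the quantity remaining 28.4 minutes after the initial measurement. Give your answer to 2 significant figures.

Number of half-lives: n = 28.4/7.58 ≈ 3.7467.
Remaining = 157 × (1/2)^3.7467 = 157 × 0.074496 ≈ 11.696 μg/mL.

12 μg/mL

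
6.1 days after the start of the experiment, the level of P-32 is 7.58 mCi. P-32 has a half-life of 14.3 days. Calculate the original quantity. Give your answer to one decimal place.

Number of half-lives elapsed: n = 6.1/14.3 ≈ 0.42657.
A₀ = A × 2^n = 7.58 × 2^0.42657 = 7.58 × 1.344 ≈ 10.188 mCi.

10.2 mCi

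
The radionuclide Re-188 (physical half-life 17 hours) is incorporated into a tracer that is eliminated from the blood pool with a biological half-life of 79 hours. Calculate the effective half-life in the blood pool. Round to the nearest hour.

1/t_eff = 1/t_phys + 1/t_biol = 1/17 + 1/79 = 0.071482 per hour.
t_eff = 17 × 79 / (17 + 79) ≈ 13.99 hours.

14 hours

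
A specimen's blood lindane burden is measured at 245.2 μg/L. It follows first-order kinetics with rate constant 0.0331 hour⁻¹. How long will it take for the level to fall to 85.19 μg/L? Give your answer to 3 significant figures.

31.9 hours

t½ = ln 2 / λ = 0.69315 / 0.0331 ≈ 20.941 hours.
Fraction remaining = 85.19/245.2 ≈ 0.34743.
n = log₂(245.2/85.19) = ln(2.8783)/ln 2 ≈ 1.5252 half-lives.
t = n × t½ = 1.5252 × 20.941 ≈ 31.939 hours.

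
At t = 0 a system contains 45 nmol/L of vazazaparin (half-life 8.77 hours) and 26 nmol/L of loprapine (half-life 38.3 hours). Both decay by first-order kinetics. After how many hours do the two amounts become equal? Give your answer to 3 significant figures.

Set 45·(1/2)^(t/8.77) = 26·(1/2)^(t/38.3).
Taking log₂: log₂(45/26) = t·(1/8.77 − 1/38.3).
log₂(1.7308) = 0.79141; 1/8.77 − 1/38.3 = 0.087915.
t = 0.79141 / 0.087915 ≈ 9.002 hours.

9.00 hours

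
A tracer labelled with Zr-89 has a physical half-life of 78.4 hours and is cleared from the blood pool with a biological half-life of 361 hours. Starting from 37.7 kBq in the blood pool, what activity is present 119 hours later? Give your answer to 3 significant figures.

1/t_eff = 1/t_phys + 1/t_biol = 1/78.4 + 1/361 = 0.015525 per hour.
t_eff = 78.4 × 361 / (78.4 + 361) ≈ 64.411 hours.
Remaining = 37.7 × (1/2)^(119/64.411) = 37.7 × (1/2)^1.8475 ≈ 10.476 kBq.

10.5 kBq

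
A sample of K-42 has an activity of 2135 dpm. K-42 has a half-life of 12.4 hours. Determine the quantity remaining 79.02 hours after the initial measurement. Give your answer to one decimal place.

Number of half-lives: n = 79.02/12.4 ≈ 6.3726.
Remaining = 2135 × (1/2)^6.3726 = 2135 × 0.012069 ≈ 25.767 dpm.

25.8 dpm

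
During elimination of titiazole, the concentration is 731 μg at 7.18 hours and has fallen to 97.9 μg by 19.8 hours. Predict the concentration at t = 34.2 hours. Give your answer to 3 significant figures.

9.87 μg

Over Δt = 19.8 − 7.18 = 12.62 hours, the level fell by a factor of 731/97.9 ≈ 7.4668.
n = log₂(7.4668) ≈ 2.9005 half-lives, so t½ = 12.62/2.9005 ≈ 4.351 hours.
From t = 19.8 to t = 34.2: 97.9 × (1/2)^((34.2−19.8)/4.351) ≈ 9.8741 μg.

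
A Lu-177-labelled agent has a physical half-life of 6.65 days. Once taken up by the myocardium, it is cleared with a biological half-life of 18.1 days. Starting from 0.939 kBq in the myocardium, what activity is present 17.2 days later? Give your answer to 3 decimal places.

0.081 kBq

1/t_eff = 1/t_phys + 1/t_biol = 1/6.65 + 1/18.1 = 0.20562 per day.
t_eff = 6.65 × 18.1 / (6.65 + 18.1) ≈ 4.8632 days.
Remaining = 0.939 × (1/2)^(17.2/4.8632) = 0.939 × (1/2)^3.5367 ≈ 0.08091 kBq.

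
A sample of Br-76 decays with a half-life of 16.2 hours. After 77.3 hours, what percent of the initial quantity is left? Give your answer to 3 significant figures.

n = 77.3/16.2 ≈ 4.7716 half-lives.
Fraction remaining = (1/2)^4.7716 ≈ 0.03661, i.e. 3.661%.

3.66%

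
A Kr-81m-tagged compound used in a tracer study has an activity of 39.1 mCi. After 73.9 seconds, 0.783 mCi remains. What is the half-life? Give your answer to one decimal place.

A/A₀ = 0.783/39.1 ≈ 0.020026.
n = log₂(49.936) ≈ 5.642 half-lives elapsed in 73.9 seconds.
t½ = 73.9/5.642 ≈ 13.098 seconds.

13.1 seconds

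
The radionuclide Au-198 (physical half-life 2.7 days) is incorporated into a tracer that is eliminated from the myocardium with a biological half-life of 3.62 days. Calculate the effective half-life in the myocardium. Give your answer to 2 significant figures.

1/t_eff = 1/t_phys + 1/t_biol = 1/2.7 + 1/3.62 = 0.64661 per day.
t_eff = 2.7 × 3.62 / (2.7 + 3.62) ≈ 1.5465 days.

1.5 days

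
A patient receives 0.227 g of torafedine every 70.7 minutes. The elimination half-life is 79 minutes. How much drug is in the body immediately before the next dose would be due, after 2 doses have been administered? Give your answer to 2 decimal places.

0.19 g

The 2 doses were given 141.4, 70.7 minutes ago.
Total = 0.227·(1/2)^(141.4/79) + 0.227·(1/2)^(70.7/79)
      = 0.065648 + 0.12207 ≈ 0.18772 g.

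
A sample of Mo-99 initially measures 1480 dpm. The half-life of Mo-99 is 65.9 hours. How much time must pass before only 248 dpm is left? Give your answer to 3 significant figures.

Fraction remaining = 248/1480 ≈ 0.16757.
n = log₂(1480/248) = ln(5.9677)/ln 2 ≈ 2.5772 half-lives.
t = n × t½ = 2.5772 × 65.9 ≈ 169.84 hours.

170 hours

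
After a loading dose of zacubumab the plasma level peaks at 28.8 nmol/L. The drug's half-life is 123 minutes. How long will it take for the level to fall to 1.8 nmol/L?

1.8/28.8 = 1/16, so 4 half-lives have elapsed.
t = 4 × 123 = 492 minutes.

492 minutes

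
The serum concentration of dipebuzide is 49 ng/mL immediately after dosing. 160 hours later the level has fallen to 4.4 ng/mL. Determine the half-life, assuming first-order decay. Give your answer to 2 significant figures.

46 hours

A/A₀ = 4.4/49 ≈ 0.089796.
n = log₂(11.136) ≈ 3.4772 half-lives elapsed in 160 hours.
t½ = 160/3.4772 ≈ 46.014 hours.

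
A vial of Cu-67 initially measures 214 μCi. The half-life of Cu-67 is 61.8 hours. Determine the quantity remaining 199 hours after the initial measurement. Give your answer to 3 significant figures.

Number of half-lives: n = 199/61.8 ≈ 3.2201.
Remaining = 214 × (1/2)^3.2201 = 214 × 0.10732 ≈ 22.966 μCi.

23.0 μCi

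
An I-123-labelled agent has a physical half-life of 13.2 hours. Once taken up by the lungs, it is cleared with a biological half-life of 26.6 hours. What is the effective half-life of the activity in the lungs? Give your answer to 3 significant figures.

1/t_eff = 1/t_phys + 1/t_biol = 1/13.2 + 1/26.6 = 0.11335 per hour.
t_eff = 13.2 × 26.6 / (13.2 + 26.6) ≈ 8.8221 hours.

8.82 hours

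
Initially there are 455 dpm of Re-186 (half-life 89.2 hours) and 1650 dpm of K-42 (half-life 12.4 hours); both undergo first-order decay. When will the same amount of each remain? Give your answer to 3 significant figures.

26.8 hours

Set 455·(1/2)^(t/89.2) = 1650·(1/2)^(t/12.4).
Taking log₂: log₂(455/1650) = t·(1/89.2 − 1/12.4).
log₂(0.27576) = -1.8585; 1/89.2 − 1/12.4 = -0.069434.
t = -1.8585 / -0.069434 ≈ 26.767 hours.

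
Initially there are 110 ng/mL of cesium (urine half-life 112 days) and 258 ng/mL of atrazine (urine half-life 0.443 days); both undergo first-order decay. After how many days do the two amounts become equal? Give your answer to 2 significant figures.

Set 110·(1/2)^(t/112) = 258·(1/2)^(t/0.443).
Taking log₂: log₂(110/258) = t·(1/112 − 1/0.443).
log₂(0.42636) = -1.2299; 1/112 − 1/0.443 = -2.2484.
t = -1.2299 / -2.2484 ≈ 0.54699 days.

0.55 days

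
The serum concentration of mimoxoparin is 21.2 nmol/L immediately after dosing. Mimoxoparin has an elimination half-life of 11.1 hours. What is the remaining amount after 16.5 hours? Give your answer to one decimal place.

Number of half-lives: n = 16.5/11.1 ≈ 1.4865.
Remaining = 21.2 × (1/2)^1.4865 = 21.2 × 0.35688 ≈ 7.5659 nmol/L.

7.6 nmol/L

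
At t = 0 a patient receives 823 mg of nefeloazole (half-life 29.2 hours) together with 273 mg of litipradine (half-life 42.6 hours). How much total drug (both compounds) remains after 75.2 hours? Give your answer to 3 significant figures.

nefeloazole: 823 × (1/2)^(75.2/29.2) = 823 × (1/2)^2.5753 ≈ 138.08 mg.
litipradine: 273 × (1/2)^(75.2/42.6) = 273 × (1/2)^1.7653 ≈ 80.31 mg.
Total = 138.08 + 80.31 ≈ 218.39 mg.

218 mg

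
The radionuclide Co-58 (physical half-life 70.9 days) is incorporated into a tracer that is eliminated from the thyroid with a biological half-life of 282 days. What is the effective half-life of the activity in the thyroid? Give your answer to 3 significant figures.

56.7 days

1/t_eff = 1/t_phys + 1/t_biol = 1/70.9 + 1/282 = 0.01765 per day.
t_eff = 70.9 × 282 / (70.9 + 282) ≈ 56.656 days.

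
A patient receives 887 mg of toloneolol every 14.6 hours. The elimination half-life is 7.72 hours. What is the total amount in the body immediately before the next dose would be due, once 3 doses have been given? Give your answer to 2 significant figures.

The 3 doses were given 43.8, 29.2, 14.6 hours ago.
Total = 887·(1/2)^(43.8/7.72) + 887·(1/2)^(29.2/7.72) + 887·(1/2)^(14.6/7.72)
      = 17.378 + 64.463 + 239.12 ≈ 320.96 mg.

320 mg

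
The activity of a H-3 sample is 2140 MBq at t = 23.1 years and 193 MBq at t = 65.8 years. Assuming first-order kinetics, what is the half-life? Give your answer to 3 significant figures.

12.3 years

Over Δt = 65.8 − 23.1 = 42.7 years, the level fell by a factor of 2140/193 ≈ 11.088.
n = log₂(11.088) ≈ 3.4709 half-lives, so t½ = 42.7/3.4709 ≈ 12.302 years.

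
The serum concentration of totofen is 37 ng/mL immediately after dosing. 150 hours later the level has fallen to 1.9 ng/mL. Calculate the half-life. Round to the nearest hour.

35 hours

A/A₀ = 1.9/37 ≈ 0.051351.
n = log₂(19.474) ≈ 4.2835 half-lives elapsed in 150 hours.
t½ = 150/4.2835 ≈ 35.018 hours.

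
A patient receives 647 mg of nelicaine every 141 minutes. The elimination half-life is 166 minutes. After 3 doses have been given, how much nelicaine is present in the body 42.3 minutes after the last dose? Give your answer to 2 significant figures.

The 3 doses were given 324.3, 183.3, 42.3 minutes ago.
Total = 647·(1/2)^(324.3/166) + 647·(1/2)^(183.3/166) + 647·(1/2)^(42.3/166)
      = 167.04 + 300.96 + 542.25 ≈ 1010.2 mg.

1000 mg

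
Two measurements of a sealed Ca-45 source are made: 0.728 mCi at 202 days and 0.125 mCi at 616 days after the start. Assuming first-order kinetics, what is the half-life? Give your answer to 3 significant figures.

Over Δt = 616 − 202 = 414 days, the level fell by a factor of 0.728/0.125 ≈ 5.824.
n = log₂(5.824) ≈ 2.542 half-lives, so t½ = 414/2.542 ≈ 162.86 days.

163 days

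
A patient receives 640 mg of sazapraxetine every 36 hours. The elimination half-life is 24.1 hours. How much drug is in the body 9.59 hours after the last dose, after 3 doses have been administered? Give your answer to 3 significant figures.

719 mg

The 3 doses were given 81.59, 45.59, 9.59 hours ago.
Total = 640·(1/2)^(81.59/24.1) + 640·(1/2)^(45.59/24.1) + 640·(1/2)^(9.59/24.1)
      = 61.242 + 172.47 + 485.73 ≈ 719.44 mg.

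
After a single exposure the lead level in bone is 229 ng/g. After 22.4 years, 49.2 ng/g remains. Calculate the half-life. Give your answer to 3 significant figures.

10.1 years

A/A₀ = 49.2/229 ≈ 0.21485.
n = log₂(4.6545) ≈ 2.2186 half-lives elapsed in 22.4 years.
t½ = 22.4/2.2186 ≈ 10.096 years.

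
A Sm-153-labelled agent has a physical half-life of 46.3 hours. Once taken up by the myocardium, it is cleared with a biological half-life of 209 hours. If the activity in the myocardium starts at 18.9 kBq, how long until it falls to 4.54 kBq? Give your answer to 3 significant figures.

1/t_eff = 1/t_phys + 1/t_biol = 1/46.3 + 1/209 = 0.026383 per hour.
t_eff = 46.3 × 209 / (46.3 + 209) ≈ 37.903 hours.
n = log₂(18.9/4.54) ≈ 2.0576; t = 2.0576 × 37.903 ≈ 77.991 hours.

78.0 hours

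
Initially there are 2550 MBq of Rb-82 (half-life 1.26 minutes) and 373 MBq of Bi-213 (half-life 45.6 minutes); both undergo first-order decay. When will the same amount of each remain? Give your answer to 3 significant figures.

3.59 minutes

Set 2550·(1/2)^(t/1.26) = 373·(1/2)^(t/45.6).
Taking log₂: log₂(2550/373) = t·(1/1.26 − 1/45.6).
log₂(6.8365) = 2.7732; 1/1.26 − 1/45.6 = 0.77172.
t = 2.7732 / 0.77172 ≈ 3.5936 minutes.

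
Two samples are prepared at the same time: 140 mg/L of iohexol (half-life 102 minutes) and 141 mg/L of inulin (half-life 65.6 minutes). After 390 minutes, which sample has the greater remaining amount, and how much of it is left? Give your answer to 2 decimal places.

iohexol, 9.89 mg/L

iohexol: 140 × (1/2)^3.8235 ≈ 9.8885 mg/L.
inulin: 141 × (1/2)^5.9451 ≈ 2.2885 mg/L.
Iohexol has more remaining, at ≈ 9.8885 mg/L.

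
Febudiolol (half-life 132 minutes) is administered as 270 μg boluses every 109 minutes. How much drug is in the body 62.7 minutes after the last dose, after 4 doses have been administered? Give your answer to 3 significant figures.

The 4 doses were given 389.7, 280.7, 171.7, 62.7 minutes ago.
Total = 270·(1/2)^(389.7/132) + 270·(1/2)^(280.7/132) + 270·(1/2)^(171.7/132) + 270·(1/2)^(62.7/132)
      = 34.885 + 61.833 + 109.6 + 194.26 ≈ 400.57 μg.

401 μg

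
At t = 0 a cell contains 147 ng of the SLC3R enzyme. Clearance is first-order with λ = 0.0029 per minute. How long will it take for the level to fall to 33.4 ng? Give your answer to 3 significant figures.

511 minutes

t½ = ln 2 / λ = 0.69315 / 0.0029 ≈ 239.02 minutes.
Fraction remaining = 33.4/147 ≈ 0.22721.
n = log₂(147/33.4) = ln(4.4012)/ln 2 ≈ 2.1379 half-lives.
t = n × t½ = 2.1379 × 239.02 ≈ 510.99 minutes.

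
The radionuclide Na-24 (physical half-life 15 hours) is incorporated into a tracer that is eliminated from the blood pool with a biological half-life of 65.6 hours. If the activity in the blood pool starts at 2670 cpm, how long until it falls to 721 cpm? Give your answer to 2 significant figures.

1/t_eff = 1/t_phys + 1/t_biol = 1/15 + 1/65.6 = 0.081911 per hour.
t_eff = 15 × 65.6 / (15 + 65.6) ≈ 12.208 hours.
n = log₂(2670/721) ≈ 1.8888; t = 1.8888 × 12.208 ≈ 23.059 hours.

23 hours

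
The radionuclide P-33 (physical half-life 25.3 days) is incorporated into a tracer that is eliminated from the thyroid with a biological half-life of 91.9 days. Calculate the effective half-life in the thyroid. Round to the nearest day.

20 days

1/t_eff = 1/t_phys + 1/t_biol = 1/25.3 + 1/91.9 = 0.050407 per day.
t_eff = 25.3 × 91.9 / (25.3 + 91.9) ≈ 19.838 days.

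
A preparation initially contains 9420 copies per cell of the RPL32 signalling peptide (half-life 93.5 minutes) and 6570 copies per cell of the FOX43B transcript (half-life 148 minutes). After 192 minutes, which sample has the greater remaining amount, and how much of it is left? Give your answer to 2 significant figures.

RPL32 signalling peptide: 9420 × (1/2)^2.0535 ≈ 2269.3 copies per cell.
FOX43B transcript: 6570 × (1/2)^1.2973 ≈ 2673.3 copies per cell.
FOX43B transcript has more remaining, at ≈ 2673.3 copies per cell.

FOX43B transcript, 2700 copies per cell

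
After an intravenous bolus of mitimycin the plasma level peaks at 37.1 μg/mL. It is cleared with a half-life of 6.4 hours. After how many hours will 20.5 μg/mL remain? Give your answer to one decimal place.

5.5 hours

Fraction remaining = 20.5/37.1 ≈ 0.55256.
n = log₂(37.1/20.5) = ln(1.8098)/ln 2 ≈ 0.8558 half-lives.
t = n × t½ = 0.8558 × 6.4 ≈ 5.4771 hours.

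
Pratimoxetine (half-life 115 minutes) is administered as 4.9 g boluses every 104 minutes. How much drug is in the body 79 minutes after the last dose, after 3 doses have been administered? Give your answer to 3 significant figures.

5.54 g

The 3 doses were given 287, 183, 79 minutes ago.
Total = 4.9·(1/2)^(287/115) + 4.9·(1/2)^(183/115) + 4.9·(1/2)^(79/115)
      = 0.86882 + 1.6262 + 3.0437 ≈ 5.5387 g.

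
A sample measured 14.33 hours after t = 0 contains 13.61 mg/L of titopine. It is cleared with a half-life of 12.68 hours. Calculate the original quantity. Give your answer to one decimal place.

29.8 mg/L

Number of half-lives elapsed: n = 14.33/12.68 ≈ 1.1301.
A₀ = A × 2^n = 13.61 × 2^1.1301 = 13.61 × 2.1888 ≈ 29.789 mg/L.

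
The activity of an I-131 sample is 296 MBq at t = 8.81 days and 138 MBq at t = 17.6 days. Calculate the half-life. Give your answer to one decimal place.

8.0 days

Over Δt = 17.6 − 8.81 = 8.79 days, the level fell by a factor of 296/138 ≈ 2.1449.
n = log₂(2.1449) ≈ 1.1009 half-lives, so t½ = 8.79/1.1009 ≈ 7.9842 days.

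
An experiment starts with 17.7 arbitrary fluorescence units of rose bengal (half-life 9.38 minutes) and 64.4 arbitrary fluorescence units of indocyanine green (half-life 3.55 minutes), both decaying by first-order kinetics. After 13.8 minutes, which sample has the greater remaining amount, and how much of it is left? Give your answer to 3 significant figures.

rose bengal, 6.38 arbitrary fluorescence units

rose bengal: 17.7 × (1/2)^1.4712 ≈ 6.384 arbitrary fluorescence units.
indocyanine green: 64.4 × (1/2)^3.8873 ≈ 4.352 arbitrary fluorescence units.
Rose bengal has more remaining, at ≈ 6.384 arbitrary fluorescence units.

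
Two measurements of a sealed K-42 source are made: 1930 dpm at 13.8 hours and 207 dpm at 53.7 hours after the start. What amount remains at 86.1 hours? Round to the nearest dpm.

Over Δt = 53.7 − 13.8 = 39.9 hours, the level fell by a factor of 1930/207 ≈ 9.3237.
n = log₂(9.3237) ≈ 3.2209 half-lives, so t½ = 39.9/3.2209 ≈ 12.388 hours.
From t = 53.7 to t = 86.1: 207 × (1/2)^((86.1−53.7)/12.388) ≈ 33.778 dpm.

34 dpm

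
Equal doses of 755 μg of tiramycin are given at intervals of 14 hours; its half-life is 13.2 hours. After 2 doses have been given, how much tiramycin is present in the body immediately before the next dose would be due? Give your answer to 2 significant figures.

The 2 doses were given 28, 14 hours ago.
Total = 755·(1/2)^(28/13.2) + 755·(1/2)^(14/13.2)
      = 173.54 + 361.97 ≈ 535.51 μg.

540 μg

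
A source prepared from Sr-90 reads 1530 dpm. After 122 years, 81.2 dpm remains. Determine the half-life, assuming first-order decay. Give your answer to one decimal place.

A/A₀ = 81.2/1530 ≈ 0.053072.
n = log₂(18.842) ≈ 4.2359 half-lives elapsed in 122 years.
t½ = 122/4.2359 ≈ 28.801 years.

28.8 years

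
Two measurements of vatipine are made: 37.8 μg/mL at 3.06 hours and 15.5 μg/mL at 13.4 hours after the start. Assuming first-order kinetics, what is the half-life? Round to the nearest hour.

Over Δt = 13.4 − 3.06 = 10.34 hours, the level fell by a factor of 37.8/15.5 ≈ 2.4387.
n = log₂(2.4387) ≈ 1.2861 half-lives, so t½ = 10.34/1.2861 ≈ 8.0397 hours.

8 hours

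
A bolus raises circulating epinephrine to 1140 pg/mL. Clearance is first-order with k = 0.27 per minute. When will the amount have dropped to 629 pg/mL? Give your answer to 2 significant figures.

t½ = ln 2 / k = 0.69315 / 0.27 ≈ 2.5672 minutes.
Fraction remaining = 629/1140 ≈ 0.55175.
n = log₂(1140/629) = ln(1.8124)/ln 2 ≈ 0.8579 half-lives.
t = n × t½ = 0.8579 × 2.5672 ≈ 2.2024 minutes.

2.2 minutes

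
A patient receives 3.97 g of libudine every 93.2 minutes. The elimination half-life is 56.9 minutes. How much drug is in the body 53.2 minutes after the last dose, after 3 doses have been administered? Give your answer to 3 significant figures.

The 3 doses were given 239.6, 146.4, 53.2 minutes ago.
Total = 3.97·(1/2)^(239.6/56.9) + 3.97·(1/2)^(146.4/56.9) + 3.97·(1/2)^(53.2/56.9)
      = 0.21438 + 0.66721 + 2.0765 ≈ 2.9581 g.

2.96 g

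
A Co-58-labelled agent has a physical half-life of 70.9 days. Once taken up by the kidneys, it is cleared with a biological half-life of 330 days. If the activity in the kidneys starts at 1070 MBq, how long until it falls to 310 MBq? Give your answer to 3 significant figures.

104 days

1/t_eff = 1/t_phys + 1/t_biol = 1/70.9 + 1/330 = 0.017135 per day.
t_eff = 70.9 × 330 / (70.9 + 330) ≈ 58.361 days.
n = log₂(1070/310) ≈ 1.7873; t = 1.7873 × 58.361 ≈ 104.31 days.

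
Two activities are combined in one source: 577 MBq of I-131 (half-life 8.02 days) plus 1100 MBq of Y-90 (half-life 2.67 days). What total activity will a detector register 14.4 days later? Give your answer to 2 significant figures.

I-131: 577 × (1/2)^(14.4/8.02) = 577 × (1/2)^1.7955 ≈ 166.22 MBq.
Y-90: 1100 × (1/2)^(14.4/2.67) = 1100 × (1/2)^5.3933 ≈ 26.173 MBq.
Total = 166.22 + 26.173 ≈ 192.39 MBq.

190 MBq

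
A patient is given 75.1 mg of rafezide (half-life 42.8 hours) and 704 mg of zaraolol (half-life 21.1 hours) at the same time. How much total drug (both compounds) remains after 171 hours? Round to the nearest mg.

7 mg

rafezide: 75.1 × (1/2)^(171/42.8) = 75.1 × (1/2)^3.9953 ≈ 4.709 mg.
zaraolol: 704 × (1/2)^(171/21.1) = 704 × (1/2)^8.1043 ≈ 2.5583 mg.
Total = 4.709 + 2.5583 ≈ 7.2672 mg.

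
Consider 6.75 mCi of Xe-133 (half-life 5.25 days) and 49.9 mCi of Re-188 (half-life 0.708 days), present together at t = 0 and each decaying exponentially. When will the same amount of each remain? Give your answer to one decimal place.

Set 6.75·(1/2)^(t/5.25) = 49.9·(1/2)^(t/0.708).
Taking log₂: log₂(6.75/49.9) = t·(1/5.25 − 1/0.708).
log₂(0.13527) = -2.8861; 1/5.25 − 1/0.708 = -1.222.
t = -2.8861 / -1.222 ≈ 2.3619 days.

2.4 days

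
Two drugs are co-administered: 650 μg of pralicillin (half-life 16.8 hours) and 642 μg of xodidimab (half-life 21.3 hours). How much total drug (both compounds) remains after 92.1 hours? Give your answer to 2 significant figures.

pralicillin: 650 × (1/2)^(92.1/16.8) = 650 × (1/2)^5.4821 ≈ 14.542 μg.
xodidimab: 642 × (1/2)^(92.1/21.3) = 642 × (1/2)^4.3239 ≈ 32.055 μg.
Total = 14.542 + 32.055 ≈ 46.597 μg.

47 μg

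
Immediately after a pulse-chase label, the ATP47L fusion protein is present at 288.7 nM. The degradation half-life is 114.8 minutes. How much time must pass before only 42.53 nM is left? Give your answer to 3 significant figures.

317 minutes

Fraction remaining = 42.53/288.7 ≈ 0.14732.
n = log₂(288.7/42.53) = ln(6.7881)/ln 2 ≈ 2.763 half-lives.
t = n × t½ = 2.763 × 114.8 ≈ 317.19 minutes.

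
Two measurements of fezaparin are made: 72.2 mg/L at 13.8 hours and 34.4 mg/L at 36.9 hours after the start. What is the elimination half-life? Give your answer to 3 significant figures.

Over Δt = 36.9 − 13.8 = 23.1 hours, the level fell by a factor of 72.2/34.4 ≈ 2.0988.
n = log₂(2.0988) ≈ 1.0696 half-lives, so t½ = 23.1/1.0696 ≈ 21.597 hours.

21.6 hours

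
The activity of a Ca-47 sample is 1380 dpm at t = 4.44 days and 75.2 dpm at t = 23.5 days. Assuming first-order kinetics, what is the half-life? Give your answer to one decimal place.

4.5 days

Over Δt = 23.5 − 4.44 = 19.06 days, the level fell by a factor of 1380/75.2 ≈ 18.351.
n = log₂(18.351) ≈ 4.1978 half-lives, so t½ = 19.06/4.1978 ≈ 4.5405 days.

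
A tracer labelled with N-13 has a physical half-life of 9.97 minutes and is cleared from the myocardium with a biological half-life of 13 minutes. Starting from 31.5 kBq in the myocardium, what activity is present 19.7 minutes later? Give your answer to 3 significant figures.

2.80 kBq

1/t_eff = 1/t_phys + 1/t_biol = 1/9.97 + 1/13 = 0.17722 per minute.
t_eff = 9.97 × 13 / (9.97 + 13) ≈ 5.6426 minutes.
Remaining = 31.5 × (1/2)^(19.7/5.6426) = 31.5 × (1/2)^3.4913 ≈ 2.801 kBq.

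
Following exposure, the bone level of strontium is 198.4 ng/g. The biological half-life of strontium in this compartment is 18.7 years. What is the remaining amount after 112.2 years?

3.1 ng/g

Elapsed time is 6 half-lives (112.2/18.7).
Each half-life halves the amount: 198.4 × (1/2)^6 = 198.4/64 = 3.1 ng/g.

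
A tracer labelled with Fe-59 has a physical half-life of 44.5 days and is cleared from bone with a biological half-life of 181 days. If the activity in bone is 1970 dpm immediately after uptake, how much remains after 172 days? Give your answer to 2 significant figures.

1/t_eff = 1/t_phys + 1/t_biol = 1/44.5 + 1/181 = 0.027997 per day.
t_eff = 44.5 × 181 / (44.5 + 181) ≈ 35.718 days.
Remaining = 1970 × (1/2)^(172/35.718) = 1970 × (1/2)^4.8154 ≈ 69.964 dpm.

70 dpm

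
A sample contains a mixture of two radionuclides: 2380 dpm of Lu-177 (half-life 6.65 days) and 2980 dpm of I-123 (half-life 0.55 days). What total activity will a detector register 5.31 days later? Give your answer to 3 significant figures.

1370 dpm

Lu-177: 2380 × (1/2)^(5.31/6.65) = 2380 × (1/2)^0.7985 ≈ 1368.4 dpm.
I-123: 2980 × (1/2)^(5.31/0.55) = 2980 × (1/2)^9.6545 ≈ 3.6975 dpm.
Total = 1368.4 + 3.6975 ≈ 1372.1 dpm.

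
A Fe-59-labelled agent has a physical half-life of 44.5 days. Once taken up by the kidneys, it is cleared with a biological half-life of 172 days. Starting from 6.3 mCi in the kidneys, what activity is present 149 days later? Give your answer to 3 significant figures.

0.339 mCi

1/t_eff = 1/t_phys + 1/t_biol = 1/44.5 + 1/172 = 0.028286 per day.
t_eff = 44.5 × 172 / (44.5 + 172) ≈ 35.353 days.
Remaining = 6.3 × (1/2)^(149/35.353) = 6.3 × (1/2)^4.2146 ≈ 0.33933 mCi.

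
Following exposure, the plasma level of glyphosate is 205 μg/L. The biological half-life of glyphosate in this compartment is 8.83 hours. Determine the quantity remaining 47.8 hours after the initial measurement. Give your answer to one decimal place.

Number of half-lives: n = 47.8/8.83 ≈ 5.4134.
Remaining = 205 × (1/2)^5.4134 = 205 × 0.023465 ≈ 4.8103 μg/L.

4.8 μg/L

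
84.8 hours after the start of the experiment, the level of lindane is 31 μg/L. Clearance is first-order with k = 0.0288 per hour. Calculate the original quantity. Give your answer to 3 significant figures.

356 μg/L

t½ = ln 2 / k = 0.69315 / 0.0288 ≈ 24.068 hours.
Number of half-lives elapsed: n = 84.8/24.068 ≈ 3.5234.
A₀ = A × 2^n = 31 × 2^3.5234 = 31 × 11.499 ≈ 356.46 μg/L.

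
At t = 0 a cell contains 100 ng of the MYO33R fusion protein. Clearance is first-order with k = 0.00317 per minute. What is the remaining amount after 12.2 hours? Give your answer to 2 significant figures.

9.8 ng

t½ = ln 2 / k = 0.69315 / 0.00317 ≈ 218.66 minutes.
Convert the elapsed time: 12.2 hours = 732 minutes.
Number of half-lives: n = 732/218.66 ≈ 3.3477.
Remaining = 100 × (1/2)^3.3477 = 100 × 0.09823 ≈ 9.823 ng.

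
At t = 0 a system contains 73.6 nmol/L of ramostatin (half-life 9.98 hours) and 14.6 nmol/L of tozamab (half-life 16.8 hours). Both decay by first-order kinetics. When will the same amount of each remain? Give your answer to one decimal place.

Set 73.6·(1/2)^(t/9.98) = 14.6·(1/2)^(t/16.8).
Taking log₂: log₂(73.6/14.6) = t·(1/9.98 − 1/16.8).
log₂(5.0411) = 2.3337; 1/9.98 − 1/16.8 = 0.040677.
t = 2.3337 / 0.040677 ≈ 57.373 hours.

57.4 hours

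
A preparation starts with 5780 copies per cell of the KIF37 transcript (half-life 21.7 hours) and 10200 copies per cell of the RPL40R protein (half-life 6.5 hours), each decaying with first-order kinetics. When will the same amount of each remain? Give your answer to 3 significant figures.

Set 5780·(1/2)^(t/21.7) = 10200·(1/2)^(t/6.5).
Taking log₂: log₂(5780/10200) = t·(1/21.7 − 1/6.5).
log₂(0.56667) = -0.81943; 1/21.7 − 1/6.5 = -0.10776.
t = -0.81943 / -0.10776 ≈ 7.604 hours.

7.60 hours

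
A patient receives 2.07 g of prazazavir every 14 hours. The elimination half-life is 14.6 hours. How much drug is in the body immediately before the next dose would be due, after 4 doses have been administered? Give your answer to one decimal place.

2.0 g

The 4 doses were given 56, 42, 28, 14 hours ago.
Total = 2.07·(1/2)^(56/14.6) + 2.07·(1/2)^(42/14.6) + 2.07·(1/2)^(28/14.6) + 2.07·(1/2)^(14/14.6)
      = 0.14499 + 0.28183 + 0.54784 + 1.0649 ≈ 2.0396 g.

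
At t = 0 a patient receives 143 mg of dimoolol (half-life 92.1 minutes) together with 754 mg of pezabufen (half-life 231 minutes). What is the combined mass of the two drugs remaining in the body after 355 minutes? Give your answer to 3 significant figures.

270 mg

dimoolol: 143 × (1/2)^(355/92.1) = 143 × (1/2)^3.8545 ≈ 9.8859 mg.
pezabufen: 754 × (1/2)^(355/231) = 754 × (1/2)^1.5368 ≈ 259.87 mg.
Total = 9.8859 + 259.87 ≈ 269.75 mg.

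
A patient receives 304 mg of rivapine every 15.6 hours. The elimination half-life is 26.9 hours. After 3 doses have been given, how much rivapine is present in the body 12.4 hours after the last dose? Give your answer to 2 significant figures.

The 3 doses were given 43.6, 28, 12.4 hours ago.
Total = 304·(1/2)^(43.6/26.9) + 304·(1/2)^(28/26.9) + 304·(1/2)^(12.4/26.9)
      = 98.846 + 147.75 + 220.86 ≈ 467.45 mg.

470 mg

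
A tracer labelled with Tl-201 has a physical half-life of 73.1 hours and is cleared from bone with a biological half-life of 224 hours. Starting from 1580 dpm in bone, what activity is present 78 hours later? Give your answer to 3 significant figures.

592 dpm

1/t_eff = 1/t_phys + 1/t_biol = 1/73.1 + 1/224 = 0.018144 per hour.
t_eff = 73.1 × 224 / (73.1 + 224) ≈ 55.114 hours.
Remaining = 1580 × (1/2)^(78/55.114) = 1580 × (1/2)^1.4152 ≈ 592.41 dpm.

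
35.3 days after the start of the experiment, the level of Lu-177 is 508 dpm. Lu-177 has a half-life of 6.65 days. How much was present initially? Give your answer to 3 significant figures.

Number of half-lives elapsed: n = 35.3/6.65 ≈ 5.3083.
A₀ = A × 2^n = 508 × 2^5.3083 = 508 × 39.623 ≈ 20129 dpm.

20100 dpm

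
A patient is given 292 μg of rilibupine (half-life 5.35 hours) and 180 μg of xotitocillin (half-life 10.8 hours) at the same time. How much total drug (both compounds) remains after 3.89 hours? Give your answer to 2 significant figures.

rilibupine: 292 × (1/2)^(3.89/5.35) = 292 × (1/2)^0.7271 ≈ 176.4 μg.
xotitocillin: 180 × (1/2)^(3.89/10.8) = 180 × (1/2)^0.36019 ≈ 140.23 μg.
Total = 176.4 + 140.23 ≈ 316.63 μg.

320 μg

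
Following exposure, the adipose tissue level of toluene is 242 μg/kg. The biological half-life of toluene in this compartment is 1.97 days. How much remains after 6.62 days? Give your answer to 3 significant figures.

23.6 μg/kg

Number of half-lives: n = 6.62/1.97 ≈ 3.3604.
Remaining = 242 × (1/2)^3.3604 = 242 × 0.097368 ≈ 23.563 μg/kg.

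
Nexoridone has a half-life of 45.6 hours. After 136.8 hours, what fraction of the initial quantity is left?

0.125

n = 136.8/45.6 ≈ 3 half-lives.
Fraction remaining = (1/2)^3 ≈ 0.125.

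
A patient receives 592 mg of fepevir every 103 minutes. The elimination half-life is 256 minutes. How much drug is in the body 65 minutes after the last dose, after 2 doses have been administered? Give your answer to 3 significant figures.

872 mg

The 2 doses were given 168, 65 minutes ago.
Total = 592·(1/2)^(168/256) + 592·(1/2)^(65/256)
      = 375.64 + 496.46 ≈ 872.1 mg.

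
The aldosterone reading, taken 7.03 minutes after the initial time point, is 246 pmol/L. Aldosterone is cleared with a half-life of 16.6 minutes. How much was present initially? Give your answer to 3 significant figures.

330 pmol/L

Number of half-lives elapsed: n = 7.03/16.6 ≈ 0.42349.
A₀ = A × 2^n = 246 × 2^0.42349 = 246 × 1.3412 ≈ 329.93 pmol/L.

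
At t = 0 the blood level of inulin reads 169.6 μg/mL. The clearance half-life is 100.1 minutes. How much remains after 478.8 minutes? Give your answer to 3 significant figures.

Number of half-lives: n = 478.8/100.1 ≈ 4.7832.
Remaining = 169.6 × (1/2)^4.7832 = 169.6 × 0.036317 ≈ 6.1593 μg/mL.

6.16 μg/mL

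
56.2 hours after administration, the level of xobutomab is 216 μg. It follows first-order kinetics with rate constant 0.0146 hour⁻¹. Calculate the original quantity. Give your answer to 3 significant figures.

t½ = ln 2 / k = 0.69315 / 0.0146 ≈ 47.476 hours.
Number of half-lives elapsed: n = 56.2/47.476 ≈ 1.1838.
A₀ = A × 2^n = 216 × 2^1.1838 = 216 × 2.2717 ≈ 490.68 μg.

491 μg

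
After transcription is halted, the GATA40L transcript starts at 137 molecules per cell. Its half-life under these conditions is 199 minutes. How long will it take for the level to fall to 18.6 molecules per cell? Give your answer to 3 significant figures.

Fraction remaining = 18.6/137 ≈ 0.13577.
n = log₂(137/18.6) = ln(7.3656)/ln 2 ≈ 2.8808 half-lives.
t = n × t½ = 2.8808 × 199 ≈ 573.28 minutes.

573 minutes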